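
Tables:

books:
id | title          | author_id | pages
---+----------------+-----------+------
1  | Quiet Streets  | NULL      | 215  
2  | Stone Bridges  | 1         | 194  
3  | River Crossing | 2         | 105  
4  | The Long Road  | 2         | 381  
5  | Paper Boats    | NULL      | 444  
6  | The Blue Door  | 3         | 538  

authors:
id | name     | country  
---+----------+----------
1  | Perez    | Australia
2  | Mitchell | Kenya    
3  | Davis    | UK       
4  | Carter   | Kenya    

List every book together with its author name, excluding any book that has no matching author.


INNER JOIN keeps only books rows whose author_id matches an id in authors. Walk through each book:
  - book 1 (Quiet Streets): author_id=NULL, no match -> dropped
  - book 2 (Stone Bridges): author_id=1 -> matches Perez
  - book 3 (River Crossing): author_id=2 -> matches Mitchell
  - book 4 (The Long Road): author_id=2 -> matches Mitchell
  - book 5 (Paper Boats): author_id=NULL, no match -> dropped
  - book 6 (The Blue Door): author_id=3 -> matches Davis
So 2 of 6 rows are dropped.

SQL:
SELECT a.title, b.name AS author
FROM books a
INNER JOIN authors b ON a.author_id = b.id

Result:
title          | author  
---------------+---------
Stone Bridges  | Perez   
River Crossing | Mitchell
The Long Road  | Mitchell
The Blue Door  | Davis   


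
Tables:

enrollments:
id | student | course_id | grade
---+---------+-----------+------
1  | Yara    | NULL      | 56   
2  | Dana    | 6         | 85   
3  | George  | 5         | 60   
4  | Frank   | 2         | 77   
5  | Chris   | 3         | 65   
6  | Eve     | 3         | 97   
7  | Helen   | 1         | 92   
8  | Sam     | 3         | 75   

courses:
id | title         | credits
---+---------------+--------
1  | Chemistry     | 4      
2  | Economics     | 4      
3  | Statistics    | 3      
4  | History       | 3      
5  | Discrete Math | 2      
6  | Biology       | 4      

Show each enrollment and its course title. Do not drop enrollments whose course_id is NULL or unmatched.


LEFT JOIN keeps every row from enrollments (the left table); where course_id has no match in courses, the course columns become NULL. Walk through each enrollment:
  - enrollment 1 (Yara): course_id=NULL, no match -> kept with NULL
  - enrollment 2 (Dana): course_id=6 -> matches Biology
  - enrollment 3 (George): course_id=5 -> matches Discrete Math
  - enrollment 4 (Frank): course_id=2 -> matches Economics
  - enrollment 5 (Chris): course_id=3 -> matches Statistics
  - enrollment 6 (Eve): course_id=3 -> matches Statistics
  - enrollment 7 (Helen): course_id=1 -> matches Chemistry
  - enrollment 8 (Sam): course_id=3 -> matches Statistics
All 8 rows appear; 1 has NULL course.

SQL:
SELECT a.student, b.title AS course
FROM enrollments a
LEFT JOIN courses b ON a.course_id = b.id

Result:
student | course       
--------+--------------
Yara    | NULL         
Dana    | Biology      
George  | Discrete Math
Frank   | Economics    
Chris   | Statistics   
Eve     | Statistics   
Helen   | Chemistry    
Sam     | Statistics   


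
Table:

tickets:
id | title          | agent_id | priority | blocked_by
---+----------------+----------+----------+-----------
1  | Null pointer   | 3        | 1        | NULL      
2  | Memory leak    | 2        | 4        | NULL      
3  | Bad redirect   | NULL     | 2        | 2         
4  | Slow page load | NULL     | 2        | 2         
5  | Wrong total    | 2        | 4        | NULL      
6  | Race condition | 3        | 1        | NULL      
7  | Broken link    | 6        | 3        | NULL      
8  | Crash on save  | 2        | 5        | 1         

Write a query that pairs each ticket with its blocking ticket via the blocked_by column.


This is a self-join: tickets is joined to a second copy of itself, matching each row's blocked_by to another row's id. Use LEFT JOIN so rows with blocked_by=NULL are kept.
  - ticket 1 (Null pointer): blocked_by=NULL -> NULL
  - ticket 2 (Memory leak): blocked_by=NULL -> NULL
  - ticket 3 (Bad redirect): blocked_by=2 -> Memory leak
  - ticket 4 (Slow page load): blocked_by=2 -> Memory leak
  - ticket 5 (Wrong total): blocked_by=NULL -> NULL
  - ticket 6 (Race condition): blocked_by=NULL -> NULL
  - ticket 7 (Broken link): blocked_by=NULL -> NULL
  - ticket 8 (Crash on save): blocked_by=1 -> Null pointer

SQL:
SELECT a.title AS item, b.title AS blocked_by
FROM tickets a
LEFT JOIN tickets b ON a.blocked_by = b.id

Result:
item           | blocked_by  
---------------+-------------
Null pointer   | NULL        
Memory leak    | NULL        
Bad redirect   | Memory leak 
Slow page load | Memory leak 
Wrong total    | NULL        
Race condition | NULL        
Broken link    | NULL        
Crash on save  | Null pointer


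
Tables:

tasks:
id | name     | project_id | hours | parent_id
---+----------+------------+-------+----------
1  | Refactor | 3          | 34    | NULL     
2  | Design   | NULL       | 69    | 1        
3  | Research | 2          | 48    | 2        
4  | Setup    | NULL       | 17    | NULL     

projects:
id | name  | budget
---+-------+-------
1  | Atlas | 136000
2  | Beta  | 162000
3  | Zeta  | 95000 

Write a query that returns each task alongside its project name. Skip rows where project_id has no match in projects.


INNER JOIN keeps only tasks rows whose project_id matches an id in projects. Walk through each task:
  - task 1 (Refactor): project_id=3 -> matches Zeta
  - task 2 (Design): project_id=NULL, no match -> dropped
  - task 3 (Research): project_id=2 -> matches Beta
  - task 4 (Setup): project_id=NULL, no match -> dropped
So 2 of 4 rows are dropped.

SQL:
SELECT a.name, b.name AS project
FROM tasks a
INNER JOIN projects b ON a.project_id = b.id

Result:
name     | project
---------+--------
Refactor | Zeta   
Research | Beta   


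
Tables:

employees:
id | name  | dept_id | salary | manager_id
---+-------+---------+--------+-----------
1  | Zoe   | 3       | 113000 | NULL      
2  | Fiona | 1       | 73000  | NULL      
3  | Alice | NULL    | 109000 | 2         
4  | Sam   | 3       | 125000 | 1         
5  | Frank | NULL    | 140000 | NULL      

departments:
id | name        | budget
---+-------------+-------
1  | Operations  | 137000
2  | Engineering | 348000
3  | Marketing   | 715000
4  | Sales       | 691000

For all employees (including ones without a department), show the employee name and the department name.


LEFT JOIN keeps every row from employees (the left table); where dept_id has no match in departments, the department columns become NULL. Walk through each employee:
  - employee 1 (Zoe): dept_id=3 -> matches Marketing
  - employee 2 (Fiona): dept_id=1 -> matches Operations
  - employee 3 (Alice): dept_id=NULL, no match -> kept with NULL
  - employee 4 (Sam): dept_id=3 -> matches Marketing
  - employee 5 (Frank): dept_id=NULL, no match -> kept with NULL
All 5 rows appear; 2 have NULL department.

SQL:
SELECT a.name, b.name AS department
FROM employees a
LEFT JOIN departments b ON a.dept_id = b.id

Result:
name  | department
------+-----------
Zoe   | Marketing 
Fiona | Operations
Alice | NULL      
Sam   | Marketing 
Frank | NULL      


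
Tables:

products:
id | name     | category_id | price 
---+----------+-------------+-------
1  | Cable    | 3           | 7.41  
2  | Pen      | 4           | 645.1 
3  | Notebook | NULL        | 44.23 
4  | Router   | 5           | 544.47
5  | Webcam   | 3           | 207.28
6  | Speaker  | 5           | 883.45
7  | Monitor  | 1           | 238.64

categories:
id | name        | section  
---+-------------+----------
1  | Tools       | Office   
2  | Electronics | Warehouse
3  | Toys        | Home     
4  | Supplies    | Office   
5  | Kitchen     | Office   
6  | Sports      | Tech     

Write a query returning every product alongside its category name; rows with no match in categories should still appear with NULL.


LEFT JOIN keeps every row from products (the left table); where category_id has no match in categories, the category columns become NULL. Walk through each product:
  - product 1 (Cable): category_id=3 -> matches Toys
  - product 2 (Pen): category_id=4 -> matches Supplies
  - product 3 (Notebook): category_id=NULL, no match -> kept with NULL
  - product 4 (Router): category_id=5 -> matches Kitchen
  - product 5 (Webcam): category_id=3 -> matches Toys
  - product 6 (Speaker): category_id=5 -> matches Kitchen
  - product 7 (Monitor): category_id=1 -> matches Tools
All 7 rows appear; 1 has NULL category.

SQL:
SELECT a.name, b.name AS category
FROM products a
LEFT JOIN categories b ON a.category_id = b.id

Result:
name     | category
---------+---------
Cable    | Toys    
Pen      | Supplies
Notebook | NULL    
Router   | Kitchen 
Webcam   | Toys    
Speaker  | Kitchen 
Monitor  | Tools   


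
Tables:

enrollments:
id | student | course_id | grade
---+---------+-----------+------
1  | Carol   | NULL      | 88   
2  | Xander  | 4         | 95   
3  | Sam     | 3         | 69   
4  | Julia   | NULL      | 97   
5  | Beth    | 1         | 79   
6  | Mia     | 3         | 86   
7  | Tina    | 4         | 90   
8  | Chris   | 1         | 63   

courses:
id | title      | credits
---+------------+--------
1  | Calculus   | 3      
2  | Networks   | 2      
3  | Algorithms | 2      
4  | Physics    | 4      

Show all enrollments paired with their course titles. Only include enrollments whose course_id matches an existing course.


INNER JOIN keeps only enrollments rows whose course_id matches an id in courses. Walk through each enrollment:
  - enrollment 1 (Carol): course_id=NULL, no match -> dropped
  - enrollment 2 (Xander): course_id=4 -> matches Physics
  - enrollment 3 (Sam): course_id=3 -> matches Algorithms
  - enrollment 4 (Julia): course_id=NULL, no match -> dropped
  - enrollment 5 (Beth): course_id=1 -> matches Calculus
  - enrollment 6 (Mia): course_id=3 -> matches Algorithms
  - enrollment 7 (Tina): course_id=4 -> matches Physics
  - enrollment 8 (Chris): course_id=1 -> matches Calculus
So 2 of 8 rows are dropped.

SQL:
SELECT a.student, b.title AS course
FROM enrollments a
INNER JOIN courses b ON a.course_id = b.id

Result:
student | course    
--------+-----------
Xander  | Physics   
Sam     | Algorithms
Beth    | Calculus  
Mia     | Algorithms
Tina    | Physics   
Chris   | Calculus  


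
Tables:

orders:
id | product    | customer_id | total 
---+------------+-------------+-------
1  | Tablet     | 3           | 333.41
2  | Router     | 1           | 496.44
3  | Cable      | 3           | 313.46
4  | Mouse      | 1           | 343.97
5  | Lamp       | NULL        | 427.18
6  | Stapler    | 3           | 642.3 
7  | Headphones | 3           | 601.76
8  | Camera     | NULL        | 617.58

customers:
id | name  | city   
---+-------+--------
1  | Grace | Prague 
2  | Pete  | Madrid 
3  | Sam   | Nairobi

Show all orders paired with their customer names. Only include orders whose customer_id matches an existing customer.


INNER JOIN keeps only orders rows whose customer_id matches an id in customers. Walk through each order:
  - order 1 (Tablet): customer_id=3 -> matches Sam
  - order 2 (Router): customer_id=1 -> matches Grace
  - order 3 (Cable): customer_id=3 -> matches Sam
  - order 4 (Mouse): customer_id=1 -> matches Grace
  - order 5 (Lamp): customer_id=NULL, no match -> dropped
  - order 6 (Stapler): customer_id=3 -> matches Sam
  - order 7 (Headphones): customer_id=3 -> matches Sam
  - order 8 (Camera): customer_id=NULL, no match -> dropped
So 2 of 8 rows are dropped.

SQL:
SELECT a.product, b.name AS customer
FROM orders a
INNER JOIN customers b ON a.customer_id = b.id

Result:
product    | customer
-----------+---------
Tablet     | Sam     
Router     | Grace   
Cable      | Sam     
Mouse      | Grace   
Stapler    | Sam     
Headphones | Sam     


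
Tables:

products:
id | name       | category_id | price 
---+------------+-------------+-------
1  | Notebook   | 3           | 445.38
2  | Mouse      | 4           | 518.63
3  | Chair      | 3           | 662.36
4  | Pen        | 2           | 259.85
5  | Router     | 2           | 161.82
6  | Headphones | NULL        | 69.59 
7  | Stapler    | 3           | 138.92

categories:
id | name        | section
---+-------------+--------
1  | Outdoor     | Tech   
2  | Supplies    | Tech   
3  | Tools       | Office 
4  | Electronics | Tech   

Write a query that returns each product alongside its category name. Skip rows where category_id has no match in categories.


INNER JOIN keeps only products rows whose category_id matches an id in categories. Walk through each product:
  - product 1 (Notebook): category_id=3 -> matches Tools
  - product 2 (Mouse): category_id=4 -> matches Electronics
  - product 3 (Chair): category_id=3 -> matches Tools
  - product 4 (Pen): category_id=2 -> matches Supplies
  - product 5 (Router): category_id=2 -> matches Supplies
  - product 6 (Headphones): category_id=NULL, no match -> dropped
  - product 7 (Stapler): category_id=3 -> matches Tools
So 1 of 7 rows is dropped.

SQL:
SELECT a.name, b.name AS category
FROM products a
INNER JOIN categories b ON a.category_id = b.id

Result:
name     | category   
---------+------------
Notebook | Tools      
Mouse    | Electronics
Chair    | Tools      
Pen      | Supplies   
Router   | Supplies   
Stapler  | Tools      


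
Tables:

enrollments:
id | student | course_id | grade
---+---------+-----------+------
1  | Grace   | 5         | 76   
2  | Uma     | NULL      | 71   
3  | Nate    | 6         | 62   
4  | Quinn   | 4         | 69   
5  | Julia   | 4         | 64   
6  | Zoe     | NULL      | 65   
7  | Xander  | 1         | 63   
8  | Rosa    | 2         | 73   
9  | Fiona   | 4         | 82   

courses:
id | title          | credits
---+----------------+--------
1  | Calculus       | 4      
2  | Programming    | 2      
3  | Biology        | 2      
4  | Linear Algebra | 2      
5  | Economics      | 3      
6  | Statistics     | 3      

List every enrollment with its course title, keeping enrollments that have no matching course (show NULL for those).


LEFT JOIN keeps every row from enrollments (the left table); where course_id has no match in courses, the course columns become NULL. Walk through each enrollment:
  - enrollment 1 (Grace): course_id=5 -> matches Economics
  - enrollment 2 (Uma): course_id=NULL, no match -> kept with NULL
  - enrollment 3 (Nate): course_id=6 -> matches Statistics
  - enrollment 4 (Quinn): course_id=4 -> matches Linear Algebra
  - enrollment 5 (Julia): course_id=4 -> matches Linear Algebra
  - enrollment 6 (Zoe): course_id=NULL, no match -> kept with NULL
  - enrollment 7 (Xander): course_id=1 -> matches Calculus
  - enrollment 8 (Rosa): course_id=2 -> matches Programming
  - enrollment 9 (Fiona): course_id=4 -> matches Linear Algebra
All 9 rows appear; 2 have NULL course.

SQL:
SELECT a.student, b.title AS course
FROM enrollments a
LEFT JOIN courses b ON a.course_id = b.id

Result:
student | course        
--------+---------------
Grace   | Economics     
Uma     | NULL          
Nate    | Statistics    
Quinn   | Linear Algebra
Julia   | Linear Algebra
Zoe     | NULL          
Xander  | Calculus      
Rosa    | Programming   
Fiona   | Linear Algebra


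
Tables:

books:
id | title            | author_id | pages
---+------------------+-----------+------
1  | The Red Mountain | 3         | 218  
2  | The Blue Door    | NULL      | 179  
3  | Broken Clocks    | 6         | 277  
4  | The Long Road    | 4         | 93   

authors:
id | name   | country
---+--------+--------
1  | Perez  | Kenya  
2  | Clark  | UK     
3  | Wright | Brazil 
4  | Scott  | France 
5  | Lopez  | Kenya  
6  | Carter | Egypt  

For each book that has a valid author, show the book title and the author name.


INNER JOIN keeps only books rows whose author_id matches an id in authors. Walk through each book:
  - book 1 (The Red Mountain): author_id=3 -> matches Wright
  - book 2 (The Blue Door): author_id=NULL, no match -> dropped
  - book 3 (Broken Clocks): author_id=6 -> matches Carter
  - book 4 (The Long Road): author_id=4 -> matches Scott
So 1 of 4 rows is dropped.

SQL:
SELECT a.title, b.name AS author
FROM books a
INNER JOIN authors b ON a.author_id = b.id

Result:
title            | author
-----------------+-------
The Red Mountain | Wright
Broken Clocks    | Carter
The Long Road    | Scott 


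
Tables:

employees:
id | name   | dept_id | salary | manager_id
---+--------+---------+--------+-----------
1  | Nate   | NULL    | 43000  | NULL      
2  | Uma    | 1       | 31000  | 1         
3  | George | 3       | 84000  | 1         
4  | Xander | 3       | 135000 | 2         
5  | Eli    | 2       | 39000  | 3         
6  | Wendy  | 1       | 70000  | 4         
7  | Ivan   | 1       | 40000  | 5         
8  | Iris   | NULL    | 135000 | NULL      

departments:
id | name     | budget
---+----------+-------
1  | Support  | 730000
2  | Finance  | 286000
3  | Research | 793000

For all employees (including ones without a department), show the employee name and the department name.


LEFT JOIN keeps every row from employees (the left table); where dept_id has no match in departments, the department columns become NULL. Walk through each employee:
  - employee 1 (Nate): dept_id=NULL, no match -> kept with NULL
  - employee 2 (Uma): dept_id=1 -> matches Support
  - employee 3 (George): dept_id=3 -> matches Research
  - employee 4 (Xander): dept_id=3 -> matches Research
  - employee 5 (Eli): dept_id=2 -> matches Finance
  - employee 6 (Wendy): dept_id=1 -> matches Support
  - employee 7 (Ivan): dept_id=1 -> matches Support
  - employee 8 (Iris): dept_id=NULL, no match -> kept with NULL
All 8 rows appear; 2 have NULL department.

SQL:
SELECT a.name, b.name AS department
FROM employees a
LEFT JOIN departments b ON a.dept_id = b.id

Result:
name   | department
-------+-----------
Nate   | NULL      
Uma    | Support   
George | Research  
Xander | Research  
Eli    | Finance   
Wendy  | Support   
Ivan   | Support   
Iris   | NULL      


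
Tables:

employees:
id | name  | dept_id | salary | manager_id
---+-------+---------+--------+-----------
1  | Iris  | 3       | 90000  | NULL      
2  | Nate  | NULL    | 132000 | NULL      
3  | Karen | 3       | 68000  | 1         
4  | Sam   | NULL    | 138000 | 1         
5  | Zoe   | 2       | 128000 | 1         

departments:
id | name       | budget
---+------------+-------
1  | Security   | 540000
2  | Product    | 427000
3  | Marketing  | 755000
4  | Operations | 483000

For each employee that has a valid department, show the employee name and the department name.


INNER JOIN keeps only employees rows whose dept_id matches an id in departments. Walk through each employee:
  - employee 1 (Iris): dept_id=3 -> matches Marketing
  - employee 2 (Nate): dept_id=NULL, no match -> dropped
  - employee 3 (Karen): dept_id=3 -> matches Marketing
  - employee 4 (Sam): dept_id=NULL, no match -> dropped
  - employee 5 (Zoe): dept_id=2 -> matches Product
So 2 of 5 rows are dropped.

SQL:
SELECT a.name, b.name AS department
FROM employees a
INNER JOIN departments b ON a.dept_id = b.id

Result:
name  | department
------+-----------
Iris  | Marketing 
Karen | Marketing 
Zoe   | Product   


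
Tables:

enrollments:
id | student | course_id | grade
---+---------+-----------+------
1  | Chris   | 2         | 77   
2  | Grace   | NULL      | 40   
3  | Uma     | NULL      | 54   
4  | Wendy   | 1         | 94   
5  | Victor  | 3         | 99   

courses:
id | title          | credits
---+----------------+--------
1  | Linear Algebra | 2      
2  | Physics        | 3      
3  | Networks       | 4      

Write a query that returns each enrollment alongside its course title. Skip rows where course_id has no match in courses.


INNER JOIN keeps only enrollments rows whose course_id matches an id in courses. Walk through each enrollment:
  - enrollment 1 (Chris): course_id=2 -> matches Physics
  - enrollment 2 (Grace): course_id=NULL, no match -> dropped
  - enrollment 3 (Uma): course_id=NULL, no match -> dropped
  - enrollment 4 (Wendy): course_id=1 -> matches Linear Algebra
  - enrollment 5 (Victor): course_id=3 -> matches Networks
So 2 of 5 rows are dropped.

SQL:
SELECT a.student, b.title AS course
FROM enrollments a
INNER JOIN courses b ON a.course_id = b.id

Result:
student | course        
--------+---------------
Chris   | Physics       
Wendy   | Linear Algebra
Victor  | Networks      


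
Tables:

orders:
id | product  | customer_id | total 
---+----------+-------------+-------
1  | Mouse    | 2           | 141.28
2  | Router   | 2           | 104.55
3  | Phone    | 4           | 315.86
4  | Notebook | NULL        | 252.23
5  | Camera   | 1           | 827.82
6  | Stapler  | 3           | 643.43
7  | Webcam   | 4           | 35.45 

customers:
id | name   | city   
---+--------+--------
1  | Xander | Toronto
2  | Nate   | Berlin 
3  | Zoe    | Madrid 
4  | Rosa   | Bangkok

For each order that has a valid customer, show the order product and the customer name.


INNER JOIN keeps only orders rows whose customer_id matches an id in customers. Walk through each order:
  - order 1 (Mouse): customer_id=2 -> matches Nate
  - order 2 (Router): customer_id=2 -> matches Nate
  - order 3 (Phone): customer_id=4 -> matches Rosa
  - order 4 (Notebook): customer_id=NULL, no match -> dropped
  - order 5 (Camera): customer_id=1 -> matches Xander
  - order 6 (Stapler): customer_id=3 -> matches Zoe
  - order 7 (Webcam): customer_id=4 -> matches Rosa
So 1 of 7 rows is dropped.

SQL:
SELECT a.product, b.name AS customer
FROM orders a
INNER JOIN customers b ON a.customer_id = b.id

Result:
product | customer
--------+---------
Mouse   | Nate    
Router  | Nate    
Phone   | Rosa    
Camera  | Xander  
Stapler | Zoe     
Webcam  | Rosa    


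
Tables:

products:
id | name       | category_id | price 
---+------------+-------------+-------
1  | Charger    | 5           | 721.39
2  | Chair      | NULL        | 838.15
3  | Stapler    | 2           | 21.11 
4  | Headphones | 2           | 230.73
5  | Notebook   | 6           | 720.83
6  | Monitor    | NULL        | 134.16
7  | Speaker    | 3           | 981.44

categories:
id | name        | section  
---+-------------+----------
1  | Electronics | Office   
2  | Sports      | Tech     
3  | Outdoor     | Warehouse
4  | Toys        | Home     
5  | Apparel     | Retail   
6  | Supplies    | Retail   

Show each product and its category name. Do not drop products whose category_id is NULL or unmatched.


LEFT JOIN keeps every row from products (the left table); where category_id has no match in categories, the category columns become NULL. Walk through each product:
  - product 1 (Charger): category_id=5 -> matches Apparel
  - product 2 (Chair): category_id=NULL, no match -> kept with NULL
  - product 3 (Stapler): category_id=2 -> matches Sports
  - product 4 (Headphones): category_id=2 -> matches Sports
  - product 5 (Notebook): category_id=6 -> matches Supplies
  - product 6 (Monitor): category_id=NULL, no match -> kept with NULL
  - product 7 (Speaker): category_id=3 -> matches Outdoor
All 7 rows appear; 2 have NULL category.

SQL:
SELECT a.name, b.name AS category
FROM products a
LEFT JOIN categories b ON a.category_id = b.id

Result:
name       | category
-----------+---------
Charger    | Apparel 
Chair      | NULL    
Stapler    | Sports  
Headphones | Sports  
Notebook   | Supplies
Monitor    | NULL    
Speaker    | Outdoor 


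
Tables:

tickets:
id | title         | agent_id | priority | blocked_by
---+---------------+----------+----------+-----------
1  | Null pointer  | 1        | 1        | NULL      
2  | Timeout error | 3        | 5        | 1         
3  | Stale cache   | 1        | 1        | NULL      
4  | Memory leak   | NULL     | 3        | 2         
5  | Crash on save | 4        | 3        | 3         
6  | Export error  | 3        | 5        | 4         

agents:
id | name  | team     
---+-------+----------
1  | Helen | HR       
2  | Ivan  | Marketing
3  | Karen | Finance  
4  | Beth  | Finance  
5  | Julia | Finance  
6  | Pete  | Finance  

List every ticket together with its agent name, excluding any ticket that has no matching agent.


INNER JOIN keeps only tickets rows whose agent_id matches an id in agents. Walk through each ticket:
  - ticket 1 (Null pointer): agent_id=1 -> matches Helen
  - ticket 2 (Timeout error): agent_id=3 -> matches Karen
  - ticket 3 (Stale cache): agent_id=1 -> matches Helen
  - ticket 4 (Memory leak): agent_id=NULL, no match -> dropped
  - ticket 5 (Crash on save): agent_id=4 -> matches Beth
  - ticket 6 (Export error): agent_id=3 -> matches Karen
So 1 of 6 rows is dropped.

SQL:
SELECT a.title, b.name AS agent
FROM tickets a
INNER JOIN agents b ON a.agent_id = b.id

Result:
title         | agent
--------------+------
Null pointer  | Helen
Timeout error | Karen
Stale cache   | Helen
Crash on save | Beth 
Export error  | Karen


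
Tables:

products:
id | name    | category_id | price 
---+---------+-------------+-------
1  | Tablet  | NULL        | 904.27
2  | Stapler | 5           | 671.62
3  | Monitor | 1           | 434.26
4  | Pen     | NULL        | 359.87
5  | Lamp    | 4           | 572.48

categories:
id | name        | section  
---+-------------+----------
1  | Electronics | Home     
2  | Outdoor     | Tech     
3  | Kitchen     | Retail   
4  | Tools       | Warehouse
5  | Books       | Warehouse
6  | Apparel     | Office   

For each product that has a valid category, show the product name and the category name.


INNER JOIN keeps only products rows whose category_id matches an id in categories. Walk through each product:
  - product 1 (Tablet): category_id=NULL, no match -> dropped
  - product 2 (Stapler): category_id=5 -> matches Books
  - product 3 (Monitor): category_id=1 -> matches Electronics
  - product 4 (Pen): category_id=NULL, no match -> dropped
  - product 5 (Lamp): category_id=4 -> matches Tools
So 2 of 5 rows are dropped.

SQL:
SELECT a.name, b.name AS category
FROM products a
INNER JOIN categories b ON a.category_id = b.id

Result:
name    | category   
--------+------------
Stapler | Books      
Monitor | Electronics
Lamp    | Tools      


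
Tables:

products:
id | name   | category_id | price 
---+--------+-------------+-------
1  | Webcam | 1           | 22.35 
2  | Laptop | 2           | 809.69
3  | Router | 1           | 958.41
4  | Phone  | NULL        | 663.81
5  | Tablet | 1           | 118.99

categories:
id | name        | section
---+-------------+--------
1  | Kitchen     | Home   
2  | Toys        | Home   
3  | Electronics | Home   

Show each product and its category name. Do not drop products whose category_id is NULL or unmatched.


LEFT JOIN keeps every row from products (the left table); where category_id has no match in categories, the category columns become NULL. Walk through each product:
  - product 1 (Webcam): category_id=1 -> matches Kitchen
  - product 2 (Laptop): category_id=2 -> matches Toys
  - product 3 (Router): category_id=1 -> matches Kitchen
  - product 4 (Phone): category_id=NULL, no match -> kept with NULL
  - product 5 (Tablet): category_id=1 -> matches Kitchen
All 5 rows appear; 1 has NULL category.

SQL:
SELECT a.name, b.name AS category
FROM products a
LEFT JOIN categories b ON a.category_id = b.id

Result:
name   | category
-------+---------
Webcam | Kitchen 
Laptop | Toys    
Router | Kitchen 
Phone  | NULL    
Tablet | Kitchen 


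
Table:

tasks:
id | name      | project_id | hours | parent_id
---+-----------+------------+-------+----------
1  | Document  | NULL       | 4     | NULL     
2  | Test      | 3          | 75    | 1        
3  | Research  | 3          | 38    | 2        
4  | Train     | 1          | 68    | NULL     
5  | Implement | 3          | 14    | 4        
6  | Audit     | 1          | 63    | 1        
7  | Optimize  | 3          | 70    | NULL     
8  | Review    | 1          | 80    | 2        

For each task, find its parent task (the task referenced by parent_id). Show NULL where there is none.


This is a self-join: tasks is joined to a second copy of itself, matching each row's parent_id to another row's id. Use LEFT JOIN so rows with parent_id=NULL are kept.
  - task 1 (Document): parent_id=NULL -> NULL
  - task 2 (Test): parent_id=1 -> Document
  - task 3 (Research): parent_id=2 -> Test
  - task 4 (Train): parent_id=NULL -> NULL
  - task 5 (Implement): parent_id=4 -> Train
  - task 6 (Audit): parent_id=1 -> Document
  - task 7 (Optimize): parent_id=NULL -> NULL
  - task 8 (Review): parent_id=2 -> Test

SQL:
SELECT a.name AS item, b.name AS parent
FROM tasks a
LEFT JOIN tasks b ON a.parent_id = b.id

Result:
item      | parent  
----------+---------
Document  | NULL    
Test      | Document
Research  | Test    
Train     | NULL    
Implement | Train   
Audit     | Document
Optimize  | NULL    
Review    | Test    


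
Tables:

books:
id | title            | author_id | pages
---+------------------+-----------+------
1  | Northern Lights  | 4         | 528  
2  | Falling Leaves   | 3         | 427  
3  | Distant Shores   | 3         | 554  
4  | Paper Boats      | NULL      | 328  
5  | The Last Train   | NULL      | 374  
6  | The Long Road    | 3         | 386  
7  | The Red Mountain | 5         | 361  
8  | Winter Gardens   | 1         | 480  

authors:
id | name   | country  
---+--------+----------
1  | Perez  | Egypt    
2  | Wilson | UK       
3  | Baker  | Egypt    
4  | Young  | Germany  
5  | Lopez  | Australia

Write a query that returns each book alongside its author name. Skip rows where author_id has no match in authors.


INNER JOIN keeps only books rows whose author_id matches an id in authors. Walk through each book:
  - book 1 (Northern Lights): author_id=4 -> matches Young
  - book 2 (Falling Leaves): author_id=3 -> matches Baker
  - book 3 (Distant Shores): author_id=3 -> matches Baker
  - book 4 (Paper Boats): author_id=NULL, no match -> dropped
  - book 5 (The Last Train): author_id=NULL, no match -> dropped
  - book 6 (The Long Road): author_id=3 -> matches Baker
  - book 7 (The Red Mountain): author_id=5 -> matches Lopez
  - book 8 (Winter Gardens): author_id=1 -> matches Perez
So 2 of 8 rows are dropped.

SQL:
SELECT a.title, b.name AS author
FROM books a
INNER JOIN authors b ON a.author_id = b.id

Result:
title            | author
-----------------+-------
Northern Lights  | Young 
Falling Leaves   | Baker 
Distant Shores   | Baker 
The Long Road    | Baker 
The Red Mountain | Lopez 
Winter Gardens   | Perez 


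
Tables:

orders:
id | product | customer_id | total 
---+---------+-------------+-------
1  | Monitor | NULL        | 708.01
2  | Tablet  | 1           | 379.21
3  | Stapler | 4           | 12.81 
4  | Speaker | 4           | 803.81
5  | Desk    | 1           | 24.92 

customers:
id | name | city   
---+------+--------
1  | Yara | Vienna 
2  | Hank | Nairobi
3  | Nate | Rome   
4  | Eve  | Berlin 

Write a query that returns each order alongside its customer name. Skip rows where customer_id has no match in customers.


INNER JOIN keeps only orders rows whose customer_id matches an id in customers. Walk through each order:
  - order 1 (Monitor): customer_id=NULL, no match -> dropped
  - order 2 (Tablet): customer_id=1 -> matches Yara
  - order 3 (Stapler): customer_id=4 -> matches Eve
  - order 4 (Speaker): customer_id=4 -> matches Eve
  - order 5 (Desk): customer_id=1 -> matches Yara
So 1 of 5 rows is dropped.

SQL:
SELECT a.product, b.name AS customer
FROM orders a
INNER JOIN customers b ON a.customer_id = b.id

Result:
product | customer
--------+---------
Tablet  | Yara    
Stapler | Eve     
Speaker | Eve     
Desk    | Yara    


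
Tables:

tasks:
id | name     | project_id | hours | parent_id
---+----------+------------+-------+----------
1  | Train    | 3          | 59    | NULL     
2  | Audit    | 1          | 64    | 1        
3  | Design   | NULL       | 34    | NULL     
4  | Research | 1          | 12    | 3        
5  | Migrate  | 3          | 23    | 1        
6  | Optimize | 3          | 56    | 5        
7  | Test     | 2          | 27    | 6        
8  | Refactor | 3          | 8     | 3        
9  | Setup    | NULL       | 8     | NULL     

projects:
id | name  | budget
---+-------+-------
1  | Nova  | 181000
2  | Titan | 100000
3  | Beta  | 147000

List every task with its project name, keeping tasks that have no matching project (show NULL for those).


LEFT JOIN keeps every row from tasks (the left table); where project_id has no match in projects, the project columns become NULL. Walk through each task:
  - task 1 (Train): project_id=3 -> matches Beta
  - task 2 (Audit): project_id=1 -> matches Nova
  - task 3 (Design): project_id=NULL, no match -> kept with NULL
  - task 4 (Research): project_id=1 -> matches Nova
  - task 5 (Migrate): project_id=3 -> matches Beta
  - task 6 (Optimize): project_id=3 -> matches Beta
  - task 7 (Test): project_id=2 -> matches Titan
  - task 8 (Refactor): project_id=3 -> matches Beta
  - task 9 (Setup): project_id=NULL, no match -> kept with NULL
All 9 rows appear; 2 have NULL project.

SQL:
SELECT a.name, b.name AS project
FROM tasks a
LEFT JOIN projects b ON a.project_id = b.id

Result:
name     | project
---------+--------
Train    | Beta   
Audit    | Nova   
Design   | NULL   
Research | Nova   
Migrate  | Beta   
Optimize | Beta   
Test     | Titan  
Refactor | Beta   
Setup    | NULL   


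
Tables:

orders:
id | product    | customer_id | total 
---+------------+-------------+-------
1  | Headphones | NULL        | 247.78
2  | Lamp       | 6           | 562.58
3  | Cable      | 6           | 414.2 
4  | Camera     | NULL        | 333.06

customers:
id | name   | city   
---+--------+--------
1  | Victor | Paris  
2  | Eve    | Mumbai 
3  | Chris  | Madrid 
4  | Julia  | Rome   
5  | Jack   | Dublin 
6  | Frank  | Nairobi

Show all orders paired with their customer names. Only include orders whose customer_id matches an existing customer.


INNER JOIN keeps only orders rows whose customer_id matches an id in customers. Walk through each order:
  - order 1 (Headphones): customer_id=NULL, no match -> dropped
  - order 2 (Lamp): customer_id=6 -> matches Frank
  - order 3 (Cable): customer_id=6 -> matches Frank
  - order 4 (Camera): customer_id=NULL, no match -> dropped
So 2 of 4 rows are dropped.

SQL:
SELECT a.product, b.name AS customer
FROM orders a
INNER JOIN customers b ON a.customer_id = b.id

Result:
product | customer
--------+---------
Lamp    | Frank   
Cable   | Frank   


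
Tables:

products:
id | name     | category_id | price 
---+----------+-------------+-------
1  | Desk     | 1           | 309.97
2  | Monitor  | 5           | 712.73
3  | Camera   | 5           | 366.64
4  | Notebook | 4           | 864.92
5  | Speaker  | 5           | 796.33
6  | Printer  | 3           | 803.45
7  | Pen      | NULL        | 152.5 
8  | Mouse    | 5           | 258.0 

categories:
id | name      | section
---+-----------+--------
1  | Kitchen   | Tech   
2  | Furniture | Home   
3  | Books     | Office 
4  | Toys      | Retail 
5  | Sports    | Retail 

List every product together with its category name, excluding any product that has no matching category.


INNER JOIN keeps only products rows whose category_id matches an id in categories. Walk through each product:
  - product 1 (Desk): category_id=1 -> matches Kitchen
  - product 2 (Monitor): category_id=5 -> matches Sports
  - product 3 (Camera): category_id=5 -> matches Sports
  - product 4 (Notebook): category_id=4 -> matches Toys
  - product 5 (Speaker): category_id=5 -> matches Sports
  - product 6 (Printer): category_id=3 -> matches Books
  - product 7 (Pen): category_id=NULL, no match -> dropped
  - product 8 (Mouse): category_id=5 -> matches Sports
So 1 of 8 rows is dropped.

SQL:
SELECT a.name, b.name AS category
FROM products a
INNER JOIN categories b ON a.category_id = b.id

Result:
name     | category
---------+---------
Desk     | Kitchen 
Monitor  | Sports  
Camera   | Sports  
Notebook | Toys    
Speaker  | Sports  
Printer  | Books   
Mouse    | Sports  


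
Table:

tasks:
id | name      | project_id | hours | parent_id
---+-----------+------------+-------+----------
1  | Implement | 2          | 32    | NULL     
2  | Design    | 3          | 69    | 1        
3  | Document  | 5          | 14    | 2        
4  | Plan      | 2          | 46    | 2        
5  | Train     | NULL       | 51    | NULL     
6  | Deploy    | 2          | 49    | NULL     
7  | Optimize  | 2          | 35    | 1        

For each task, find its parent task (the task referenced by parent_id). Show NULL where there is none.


This is a self-join: tasks is joined to a second copy of itself, matching each row's parent_id to another row's id. Use LEFT JOIN so rows with parent_id=NULL are kept.
  - task 1 (Implement): parent_id=NULL -> NULL
  - task 2 (Design): parent_id=1 -> Implement
  - task 3 (Document): parent_id=2 -> Design
  - task 4 (Plan): parent_id=2 -> Design
  - task 5 (Train): parent_id=NULL -> NULL
  - task 6 (Deploy): parent_id=NULL -> NULL
  - task 7 (Optimize): parent_id=1 -> Implement

SQL:
SELECT a.name AS item, b.name AS parent
FROM tasks a
LEFT JOIN tasks b ON a.parent_id = b.id

Result:
item      | parent   
----------+----------
Implement | NULL     
Design    | Implement
Document  | Design   
Plan      | Design   
Train     | NULL     
Deploy    | NULL     
Optimize  | Implement


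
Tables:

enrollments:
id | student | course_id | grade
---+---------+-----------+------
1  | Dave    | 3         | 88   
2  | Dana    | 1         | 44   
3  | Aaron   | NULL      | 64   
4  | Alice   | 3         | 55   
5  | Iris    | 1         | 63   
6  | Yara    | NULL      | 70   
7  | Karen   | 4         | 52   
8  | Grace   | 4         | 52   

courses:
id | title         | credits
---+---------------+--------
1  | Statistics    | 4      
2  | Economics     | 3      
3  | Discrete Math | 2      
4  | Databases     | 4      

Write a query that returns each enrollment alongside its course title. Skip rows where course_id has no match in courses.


INNER JOIN keeps only enrollments rows whose course_id matches an id in courses. Walk through each enrollment:
  - enrollment 1 (Dave): course_id=3 -> matches Discrete Math
  - enrollment 2 (Dana): course_id=1 -> matches Statistics
  - enrollment 3 (Aaron): course_id=NULL, no match -> dropped
  - enrollment 4 (Alice): course_id=3 -> matches Discrete Math
  - enrollment 5 (Iris): course_id=1 -> matches Statistics
  - enrollment 6 (Yara): course_id=NULL, no match -> dropped
  - enrollment 7 (Karen): course_id=4 -> matches Databases
  - enrollment 8 (Grace): course_id=4 -> matches Databases
So 2 of 8 rows are dropped.

SQL:
SELECT a.student, b.title AS course
FROM enrollments a
INNER JOIN courses b ON a.course_id = b.id

Result:
student | course       
--------+--------------
Dave    | Discrete Math
Dana    | Statistics   
Alice   | Discrete Math
Iris    | Statistics   
Karen   | Databases    
Grace   | Databases    


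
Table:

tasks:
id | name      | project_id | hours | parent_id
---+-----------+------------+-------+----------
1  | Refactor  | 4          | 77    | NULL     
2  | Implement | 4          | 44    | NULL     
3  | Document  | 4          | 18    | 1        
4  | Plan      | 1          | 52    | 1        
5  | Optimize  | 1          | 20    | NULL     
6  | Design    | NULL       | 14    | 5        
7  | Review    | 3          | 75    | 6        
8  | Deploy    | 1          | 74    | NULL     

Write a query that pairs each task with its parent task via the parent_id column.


This is a self-join: tasks is joined to a second copy of itself, matching each row's parent_id to another row's id. Use LEFT JOIN so rows with parent_id=NULL are kept.
  - task 1 (Refactor): parent_id=NULL -> NULL
  - task 2 (Implement): parent_id=NULL -> NULL
  - task 3 (Document): parent_id=1 -> Refactor
  - task 4 (Plan): parent_id=1 -> Refactor
  - task 5 (Optimize): parent_id=NULL -> NULL
  - task 6 (Design): parent_id=5 -> Optimize
  - task 7 (Review): parent_id=6 -> Design
  - task 8 (Deploy): parent_id=NULL -> NULL

SQL:
SELECT a.name AS item, b.name AS parent
FROM tasks a
LEFT JOIN tasks b ON a.parent_id = b.id

Result:
item      | parent  
----------+---------
Refactor  | NULL    
Implement | NULL    
Document  | Refactor
Plan      | Refactor
Optimize  | NULL    
Design    | Optimize
Review    | Design  
Deploy    | NULL    
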